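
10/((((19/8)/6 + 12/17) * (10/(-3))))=-2448/899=-2.72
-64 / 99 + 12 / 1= 11.35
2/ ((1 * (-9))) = -2/ 9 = -0.22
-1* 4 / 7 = -0.57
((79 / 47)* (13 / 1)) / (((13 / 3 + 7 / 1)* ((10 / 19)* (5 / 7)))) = 409773 / 79900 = 5.13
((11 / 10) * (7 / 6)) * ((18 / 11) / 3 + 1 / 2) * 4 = 5.37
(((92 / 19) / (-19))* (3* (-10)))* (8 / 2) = 11040 / 361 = 30.58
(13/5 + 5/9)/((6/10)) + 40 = 1222/27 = 45.26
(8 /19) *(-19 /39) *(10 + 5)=-40 /13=-3.08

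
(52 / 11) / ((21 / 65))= 3380 / 231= 14.63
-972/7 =-138.86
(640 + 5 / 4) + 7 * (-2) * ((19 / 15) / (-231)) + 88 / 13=16681991 / 25740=648.10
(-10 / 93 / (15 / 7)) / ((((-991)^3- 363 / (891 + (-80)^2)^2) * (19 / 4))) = 1488443068 / 137126998000192924557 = 0.00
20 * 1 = 20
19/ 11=1.73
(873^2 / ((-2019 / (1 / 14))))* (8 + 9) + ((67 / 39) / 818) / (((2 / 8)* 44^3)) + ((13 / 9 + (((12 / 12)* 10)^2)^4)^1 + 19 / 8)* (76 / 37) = 72973125444390797318971 / 355264679401632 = 205404954.88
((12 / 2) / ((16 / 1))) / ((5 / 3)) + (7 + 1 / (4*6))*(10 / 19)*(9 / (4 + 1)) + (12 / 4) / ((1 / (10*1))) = 28041 / 760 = 36.90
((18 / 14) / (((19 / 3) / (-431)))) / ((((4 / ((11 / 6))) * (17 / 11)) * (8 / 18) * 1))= -4224231 / 72352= -58.38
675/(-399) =-225/133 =-1.69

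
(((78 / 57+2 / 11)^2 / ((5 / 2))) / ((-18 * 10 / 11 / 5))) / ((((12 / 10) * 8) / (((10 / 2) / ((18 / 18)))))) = -1215 / 7942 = -0.15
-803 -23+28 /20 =-4123 /5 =-824.60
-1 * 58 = -58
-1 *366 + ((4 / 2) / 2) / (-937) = -342943 / 937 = -366.00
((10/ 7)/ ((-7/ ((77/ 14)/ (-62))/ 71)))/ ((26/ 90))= 175725/ 39494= 4.45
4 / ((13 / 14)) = 56 / 13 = 4.31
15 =15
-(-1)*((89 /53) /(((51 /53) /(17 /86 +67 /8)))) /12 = 87487 /70176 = 1.25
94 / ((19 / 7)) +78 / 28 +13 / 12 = 61447 / 1596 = 38.50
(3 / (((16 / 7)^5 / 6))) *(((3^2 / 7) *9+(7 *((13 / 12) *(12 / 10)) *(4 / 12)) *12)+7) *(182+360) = 2816754759 / 327680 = 8596.05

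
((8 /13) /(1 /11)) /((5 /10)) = 13.54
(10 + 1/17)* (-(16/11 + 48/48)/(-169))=4617/31603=0.15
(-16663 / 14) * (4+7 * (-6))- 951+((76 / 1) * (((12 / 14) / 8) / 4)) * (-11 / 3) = 1239551 / 28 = 44269.68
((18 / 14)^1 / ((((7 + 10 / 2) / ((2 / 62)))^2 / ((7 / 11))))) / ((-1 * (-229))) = 1 / 38732144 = 0.00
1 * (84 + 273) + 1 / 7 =2500 / 7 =357.14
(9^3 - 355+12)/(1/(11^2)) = 46706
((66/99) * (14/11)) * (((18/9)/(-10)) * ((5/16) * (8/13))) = -14/429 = -0.03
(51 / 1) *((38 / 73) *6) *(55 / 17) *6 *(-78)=-17606160 / 73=-241180.27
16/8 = 2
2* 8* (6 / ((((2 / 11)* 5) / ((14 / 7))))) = 1056 / 5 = 211.20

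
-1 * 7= -7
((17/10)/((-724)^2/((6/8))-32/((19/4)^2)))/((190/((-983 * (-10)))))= 952527/7569086080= 0.00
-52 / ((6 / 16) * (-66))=208 / 99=2.10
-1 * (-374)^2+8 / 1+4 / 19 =-139867.79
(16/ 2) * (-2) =-16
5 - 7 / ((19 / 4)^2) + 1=2054 / 361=5.69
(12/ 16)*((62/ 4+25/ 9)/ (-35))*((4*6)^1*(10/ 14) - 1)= -5311/ 840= -6.32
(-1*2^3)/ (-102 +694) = -1/ 74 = -0.01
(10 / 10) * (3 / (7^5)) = 3 / 16807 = 0.00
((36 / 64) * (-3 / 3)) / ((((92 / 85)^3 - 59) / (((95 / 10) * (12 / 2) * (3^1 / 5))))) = 63009225 / 189091664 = 0.33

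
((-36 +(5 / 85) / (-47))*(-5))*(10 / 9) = 1438250 / 7191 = 200.01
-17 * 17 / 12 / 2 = -289 / 24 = -12.04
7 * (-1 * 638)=-4466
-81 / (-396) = 9 / 44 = 0.20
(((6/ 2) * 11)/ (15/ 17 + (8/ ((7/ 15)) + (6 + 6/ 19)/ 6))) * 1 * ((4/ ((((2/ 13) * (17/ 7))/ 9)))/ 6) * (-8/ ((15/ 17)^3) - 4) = -7029954932/ 16175625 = -434.60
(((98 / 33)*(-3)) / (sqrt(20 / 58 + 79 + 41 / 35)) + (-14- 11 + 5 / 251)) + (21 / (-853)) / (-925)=-4947181479 / 198045275- 49*sqrt(20737465) / 224741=-25.97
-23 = -23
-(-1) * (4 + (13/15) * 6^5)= 6743.20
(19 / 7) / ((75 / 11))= 209 / 525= 0.40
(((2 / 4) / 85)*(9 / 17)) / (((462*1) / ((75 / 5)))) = 9 / 89012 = 0.00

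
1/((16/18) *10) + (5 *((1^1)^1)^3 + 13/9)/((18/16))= 37849/6480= 5.84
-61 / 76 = -0.80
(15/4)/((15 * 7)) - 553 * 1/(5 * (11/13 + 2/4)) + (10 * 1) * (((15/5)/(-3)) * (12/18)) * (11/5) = -203261/2100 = -96.79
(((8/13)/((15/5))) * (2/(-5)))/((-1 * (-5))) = -16/975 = -0.02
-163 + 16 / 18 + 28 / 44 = -15986 / 99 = -161.47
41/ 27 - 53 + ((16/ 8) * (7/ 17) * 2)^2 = -380542/ 7803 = -48.77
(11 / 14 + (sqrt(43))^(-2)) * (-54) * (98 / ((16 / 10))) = -460215 / 172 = -2675.67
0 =0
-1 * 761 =-761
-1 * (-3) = 3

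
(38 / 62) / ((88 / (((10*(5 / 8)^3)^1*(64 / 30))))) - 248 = -16234681 / 65472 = -247.96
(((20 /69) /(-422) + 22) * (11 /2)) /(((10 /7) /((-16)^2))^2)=1414227820544 /363975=3885508.13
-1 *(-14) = 14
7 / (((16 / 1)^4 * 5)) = 7 / 327680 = 0.00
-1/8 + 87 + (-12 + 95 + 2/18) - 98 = 71.99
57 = 57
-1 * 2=-2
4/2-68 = -66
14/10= 7/5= 1.40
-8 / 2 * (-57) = 228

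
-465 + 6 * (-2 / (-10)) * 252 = -813 / 5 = -162.60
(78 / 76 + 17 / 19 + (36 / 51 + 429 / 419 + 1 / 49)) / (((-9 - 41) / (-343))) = 340839429 / 13533700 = 25.18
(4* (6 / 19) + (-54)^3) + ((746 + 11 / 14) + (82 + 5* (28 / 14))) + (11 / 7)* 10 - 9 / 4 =-11902397 / 76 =-156610.49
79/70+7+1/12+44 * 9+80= 203369/420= 484.21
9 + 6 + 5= 20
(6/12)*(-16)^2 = 128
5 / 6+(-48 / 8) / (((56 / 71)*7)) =-149 / 588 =-0.25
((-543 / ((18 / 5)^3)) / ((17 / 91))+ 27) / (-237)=1166579 / 7832376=0.15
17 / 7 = 2.43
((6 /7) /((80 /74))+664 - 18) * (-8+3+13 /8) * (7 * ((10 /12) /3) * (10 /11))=-1358265 /352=-3858.71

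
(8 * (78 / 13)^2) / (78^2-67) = 288 / 6017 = 0.05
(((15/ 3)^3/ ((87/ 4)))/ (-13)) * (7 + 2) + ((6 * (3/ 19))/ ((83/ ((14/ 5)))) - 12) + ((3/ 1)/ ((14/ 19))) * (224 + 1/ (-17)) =633778784187/ 707489510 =895.81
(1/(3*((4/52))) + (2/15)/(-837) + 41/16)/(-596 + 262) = -1385203/67093920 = -0.02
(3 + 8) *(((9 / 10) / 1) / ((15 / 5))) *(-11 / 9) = -4.03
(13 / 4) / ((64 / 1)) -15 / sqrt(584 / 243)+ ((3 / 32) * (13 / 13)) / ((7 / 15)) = 451 / 1792 -135 * sqrt(438) / 292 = -9.42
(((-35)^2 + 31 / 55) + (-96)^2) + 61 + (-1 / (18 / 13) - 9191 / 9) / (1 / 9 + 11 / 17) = 116813387 / 12760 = 9154.65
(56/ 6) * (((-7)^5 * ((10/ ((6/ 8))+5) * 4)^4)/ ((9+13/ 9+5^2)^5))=-18296772480000/ 225622639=-81094.58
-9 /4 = -2.25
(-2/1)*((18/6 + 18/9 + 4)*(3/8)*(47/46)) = -1269/184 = -6.90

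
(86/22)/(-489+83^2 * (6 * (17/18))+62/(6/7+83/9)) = 81915/807916208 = 0.00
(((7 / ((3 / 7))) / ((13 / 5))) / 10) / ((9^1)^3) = 49 / 56862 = 0.00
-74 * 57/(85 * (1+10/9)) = -23.51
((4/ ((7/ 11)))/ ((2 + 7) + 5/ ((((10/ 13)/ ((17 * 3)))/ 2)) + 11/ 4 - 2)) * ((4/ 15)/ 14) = 352/ 1977885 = 0.00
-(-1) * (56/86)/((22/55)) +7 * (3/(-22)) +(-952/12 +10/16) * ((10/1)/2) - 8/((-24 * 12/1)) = -392.84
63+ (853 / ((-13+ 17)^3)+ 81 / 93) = 153163 / 1984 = 77.20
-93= -93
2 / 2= 1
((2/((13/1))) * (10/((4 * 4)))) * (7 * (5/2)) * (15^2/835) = 7875/17368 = 0.45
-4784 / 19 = -251.79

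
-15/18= -5/6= -0.83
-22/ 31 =-0.71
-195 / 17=-11.47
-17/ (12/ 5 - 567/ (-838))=-71230/ 12891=-5.53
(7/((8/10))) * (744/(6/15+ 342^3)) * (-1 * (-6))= 97650/100004221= 0.00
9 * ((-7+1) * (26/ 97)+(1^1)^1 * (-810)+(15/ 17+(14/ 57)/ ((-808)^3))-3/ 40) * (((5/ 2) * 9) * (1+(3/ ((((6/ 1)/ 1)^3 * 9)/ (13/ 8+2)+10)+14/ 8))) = -12469042388720263724595/ 27560985498478592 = -452416.42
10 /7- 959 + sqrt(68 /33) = -6703 /7 + 2*sqrt(561) /33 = -956.14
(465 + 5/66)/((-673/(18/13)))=-92085/96239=-0.96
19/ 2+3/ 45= 287/ 30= 9.57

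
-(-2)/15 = 2/15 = 0.13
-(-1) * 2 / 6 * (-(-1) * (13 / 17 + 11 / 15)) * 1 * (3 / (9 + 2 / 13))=4966 / 30345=0.16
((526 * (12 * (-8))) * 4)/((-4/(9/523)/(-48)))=-21814272/523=-41709.89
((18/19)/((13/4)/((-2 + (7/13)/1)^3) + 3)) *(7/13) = 181944/698711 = 0.26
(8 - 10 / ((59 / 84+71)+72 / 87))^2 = 1929609922816 / 31216882489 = 61.81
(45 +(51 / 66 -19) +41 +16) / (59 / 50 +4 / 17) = 783275 / 13233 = 59.19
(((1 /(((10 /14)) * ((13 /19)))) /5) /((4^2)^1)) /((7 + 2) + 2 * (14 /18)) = 63 /26000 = 0.00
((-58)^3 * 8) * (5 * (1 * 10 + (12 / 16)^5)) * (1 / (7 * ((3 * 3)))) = -1268203.80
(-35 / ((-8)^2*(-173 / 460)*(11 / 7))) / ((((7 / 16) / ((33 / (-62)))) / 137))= -1654275 / 10726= -154.23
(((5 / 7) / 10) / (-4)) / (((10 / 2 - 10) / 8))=1 / 35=0.03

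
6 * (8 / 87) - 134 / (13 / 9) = -34766 / 377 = -92.22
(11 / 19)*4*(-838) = -36872 / 19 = -1940.63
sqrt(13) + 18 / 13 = 4.99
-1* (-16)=16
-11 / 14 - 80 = -1131 / 14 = -80.79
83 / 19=4.37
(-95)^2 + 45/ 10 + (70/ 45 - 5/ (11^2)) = 19669549/ 2178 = 9031.01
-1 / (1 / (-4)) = 4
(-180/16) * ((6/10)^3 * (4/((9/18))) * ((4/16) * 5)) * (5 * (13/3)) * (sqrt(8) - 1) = 1053/2 - 1053 * sqrt(2) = -962.67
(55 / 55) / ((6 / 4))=2 / 3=0.67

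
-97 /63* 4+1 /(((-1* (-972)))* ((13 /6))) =-90785 /14742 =-6.16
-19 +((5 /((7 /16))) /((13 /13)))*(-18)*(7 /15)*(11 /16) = -85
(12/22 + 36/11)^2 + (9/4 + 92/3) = 68963/1452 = 47.50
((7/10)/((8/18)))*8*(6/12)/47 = 63/470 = 0.13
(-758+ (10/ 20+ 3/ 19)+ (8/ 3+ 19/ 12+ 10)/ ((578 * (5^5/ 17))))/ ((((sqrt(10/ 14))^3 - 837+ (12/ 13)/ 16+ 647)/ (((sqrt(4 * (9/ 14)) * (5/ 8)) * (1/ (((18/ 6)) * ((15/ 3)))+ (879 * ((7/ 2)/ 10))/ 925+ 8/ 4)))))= 963362698367791449 * sqrt(10)/ 99973315618224250000+ 301384314943215986391 * sqrt(14)/ 117615665433205000000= 9.62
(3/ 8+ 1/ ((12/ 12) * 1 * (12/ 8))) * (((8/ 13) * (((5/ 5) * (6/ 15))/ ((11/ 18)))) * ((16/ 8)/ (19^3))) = 120/ 980837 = 0.00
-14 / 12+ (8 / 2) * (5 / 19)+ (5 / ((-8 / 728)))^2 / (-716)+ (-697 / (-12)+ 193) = -778933 / 20406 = -38.17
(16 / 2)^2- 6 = 58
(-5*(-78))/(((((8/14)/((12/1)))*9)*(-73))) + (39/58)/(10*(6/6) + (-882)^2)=-12.47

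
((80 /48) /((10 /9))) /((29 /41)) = 123 /58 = 2.12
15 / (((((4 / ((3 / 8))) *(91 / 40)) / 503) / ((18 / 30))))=67905 / 364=186.55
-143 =-143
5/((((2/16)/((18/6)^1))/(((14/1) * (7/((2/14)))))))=82320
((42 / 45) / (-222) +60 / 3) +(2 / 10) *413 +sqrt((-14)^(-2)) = 102.67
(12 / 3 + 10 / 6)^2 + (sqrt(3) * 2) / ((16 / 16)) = 2 * sqrt(3) + 289 / 9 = 35.58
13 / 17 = 0.76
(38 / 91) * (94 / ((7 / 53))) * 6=1135896 / 637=1783.20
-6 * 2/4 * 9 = -27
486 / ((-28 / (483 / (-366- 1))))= 16767 / 734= 22.84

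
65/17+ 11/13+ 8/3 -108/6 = -7070/663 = -10.66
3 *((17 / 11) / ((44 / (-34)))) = -867 / 242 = -3.58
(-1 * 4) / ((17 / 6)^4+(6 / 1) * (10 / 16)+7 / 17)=-88128 / 1511549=-0.06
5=5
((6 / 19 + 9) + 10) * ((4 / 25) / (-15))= -1468 / 7125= -0.21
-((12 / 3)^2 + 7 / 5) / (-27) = 29 / 45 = 0.64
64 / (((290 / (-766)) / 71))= -1740352 / 145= -12002.43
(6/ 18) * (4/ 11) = 4/ 33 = 0.12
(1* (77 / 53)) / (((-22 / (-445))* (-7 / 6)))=-1335 / 53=-25.19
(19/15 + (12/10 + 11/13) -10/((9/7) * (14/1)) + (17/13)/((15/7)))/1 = 394/117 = 3.37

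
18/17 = 1.06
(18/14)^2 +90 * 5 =22131/49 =451.65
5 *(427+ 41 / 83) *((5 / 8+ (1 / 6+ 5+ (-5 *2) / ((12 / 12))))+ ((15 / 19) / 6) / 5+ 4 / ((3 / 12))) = 478031245 / 18924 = 25260.58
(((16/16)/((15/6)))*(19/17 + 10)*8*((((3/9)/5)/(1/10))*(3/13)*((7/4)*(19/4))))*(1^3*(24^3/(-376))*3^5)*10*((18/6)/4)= -31665380544/10387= -3048558.83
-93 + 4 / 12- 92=-554 / 3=-184.67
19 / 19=1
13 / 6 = 2.17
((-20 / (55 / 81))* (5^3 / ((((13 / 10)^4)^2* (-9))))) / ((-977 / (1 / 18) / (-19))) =0.05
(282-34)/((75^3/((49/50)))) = 6076/10546875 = 0.00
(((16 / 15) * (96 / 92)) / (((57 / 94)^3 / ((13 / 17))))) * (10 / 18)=1382091776 / 651694167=2.12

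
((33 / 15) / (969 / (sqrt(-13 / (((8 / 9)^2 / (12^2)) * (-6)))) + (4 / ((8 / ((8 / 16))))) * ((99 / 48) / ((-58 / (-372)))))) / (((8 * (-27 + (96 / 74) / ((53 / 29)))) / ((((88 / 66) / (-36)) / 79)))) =-33277236564 / 4856635097463914275 + 1500060455168 * sqrt(78) / 131129147631525685425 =0.00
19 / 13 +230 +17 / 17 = 3022 / 13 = 232.46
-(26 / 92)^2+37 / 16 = 18897 / 8464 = 2.23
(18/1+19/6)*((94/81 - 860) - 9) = -8927465/486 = -18369.27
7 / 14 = 1 / 2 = 0.50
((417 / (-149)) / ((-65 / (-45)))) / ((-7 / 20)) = 75060 / 13559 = 5.54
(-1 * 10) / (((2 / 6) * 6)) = -5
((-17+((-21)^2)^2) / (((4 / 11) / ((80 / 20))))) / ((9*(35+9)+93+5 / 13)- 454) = 60452.94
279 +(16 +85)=380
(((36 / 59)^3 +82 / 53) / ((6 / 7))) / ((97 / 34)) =2298347674 / 3167560317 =0.73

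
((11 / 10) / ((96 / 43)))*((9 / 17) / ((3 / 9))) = 4257 / 5440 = 0.78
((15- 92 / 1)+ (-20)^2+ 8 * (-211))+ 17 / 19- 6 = -26032 / 19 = -1370.11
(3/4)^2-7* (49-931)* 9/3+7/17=5038249/272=18522.97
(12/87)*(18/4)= 18/29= 0.62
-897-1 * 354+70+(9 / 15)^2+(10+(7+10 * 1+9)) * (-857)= -800816 / 25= -32032.64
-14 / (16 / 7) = -49 / 8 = -6.12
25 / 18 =1.39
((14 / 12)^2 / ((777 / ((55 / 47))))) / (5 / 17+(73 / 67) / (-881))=386331715 / 55196819928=0.01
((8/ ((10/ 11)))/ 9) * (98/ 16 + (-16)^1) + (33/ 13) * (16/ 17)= -144529/ 19890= -7.27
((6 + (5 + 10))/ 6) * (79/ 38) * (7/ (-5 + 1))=-3871/ 304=-12.73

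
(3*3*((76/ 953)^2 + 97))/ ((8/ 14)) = 5550429087/ 3632836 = 1527.85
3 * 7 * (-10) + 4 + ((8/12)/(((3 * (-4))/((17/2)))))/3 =-22265/108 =-206.16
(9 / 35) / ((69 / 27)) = 81 / 805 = 0.10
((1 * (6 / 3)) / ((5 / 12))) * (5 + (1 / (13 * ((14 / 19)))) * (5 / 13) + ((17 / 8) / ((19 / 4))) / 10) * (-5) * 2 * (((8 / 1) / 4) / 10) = -48.81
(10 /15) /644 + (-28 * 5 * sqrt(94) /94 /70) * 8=1 /966 - 8 * sqrt(94) /47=-1.65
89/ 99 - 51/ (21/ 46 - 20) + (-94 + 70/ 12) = -15069313/ 178002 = -84.66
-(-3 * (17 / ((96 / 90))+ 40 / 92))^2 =-326705625 / 135424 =-2412.46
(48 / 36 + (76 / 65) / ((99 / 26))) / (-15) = -812 / 7425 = -0.11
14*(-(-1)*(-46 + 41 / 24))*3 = -7441 / 4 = -1860.25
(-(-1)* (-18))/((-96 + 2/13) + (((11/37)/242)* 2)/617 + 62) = 0.53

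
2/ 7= 0.29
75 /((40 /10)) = 75 /4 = 18.75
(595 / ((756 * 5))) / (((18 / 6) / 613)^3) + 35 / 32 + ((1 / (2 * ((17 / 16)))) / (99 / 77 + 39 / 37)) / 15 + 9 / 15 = 53788716235087 / 40054176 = 1342899.08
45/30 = 3/2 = 1.50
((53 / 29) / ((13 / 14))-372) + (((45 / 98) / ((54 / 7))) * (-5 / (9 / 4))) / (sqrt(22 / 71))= -139502 / 377-25 * sqrt(1562) / 4158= -370.27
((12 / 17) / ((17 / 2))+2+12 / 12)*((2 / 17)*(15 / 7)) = 0.78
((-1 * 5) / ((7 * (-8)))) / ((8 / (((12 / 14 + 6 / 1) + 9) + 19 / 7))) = 325 / 1568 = 0.21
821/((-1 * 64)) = -821/64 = -12.83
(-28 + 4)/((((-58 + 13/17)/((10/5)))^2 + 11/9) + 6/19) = -4744224/162194687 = -0.03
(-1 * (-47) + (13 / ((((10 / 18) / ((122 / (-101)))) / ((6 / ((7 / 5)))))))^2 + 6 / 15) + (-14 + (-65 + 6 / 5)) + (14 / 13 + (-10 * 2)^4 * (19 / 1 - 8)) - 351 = 57647136990711 / 32490185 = 1774293.90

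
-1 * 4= -4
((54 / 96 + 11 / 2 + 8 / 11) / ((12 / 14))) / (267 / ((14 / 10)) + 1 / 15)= 292775 / 7051264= 0.04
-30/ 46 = -15/ 23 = -0.65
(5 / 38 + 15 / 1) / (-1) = -575 / 38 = -15.13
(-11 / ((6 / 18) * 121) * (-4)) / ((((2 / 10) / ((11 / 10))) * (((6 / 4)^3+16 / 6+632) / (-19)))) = -2736 / 15313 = -0.18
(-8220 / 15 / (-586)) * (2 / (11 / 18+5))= 9864 / 29593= 0.33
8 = 8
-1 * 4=-4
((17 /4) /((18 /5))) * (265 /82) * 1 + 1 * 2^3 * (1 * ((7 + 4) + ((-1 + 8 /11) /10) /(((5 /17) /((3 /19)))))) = 2828739077 /30848400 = 91.70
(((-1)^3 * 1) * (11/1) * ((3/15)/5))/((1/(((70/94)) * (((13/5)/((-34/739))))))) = 739739/39950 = 18.52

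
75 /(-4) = -75 /4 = -18.75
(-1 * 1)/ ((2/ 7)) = -7/ 2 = -3.50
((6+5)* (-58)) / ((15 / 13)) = -8294 / 15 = -552.93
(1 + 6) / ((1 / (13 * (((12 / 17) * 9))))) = 9828 / 17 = 578.12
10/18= 5/9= 0.56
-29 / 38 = -0.76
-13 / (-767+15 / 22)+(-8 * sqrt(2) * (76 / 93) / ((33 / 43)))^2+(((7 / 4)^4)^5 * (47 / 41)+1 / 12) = 596543056242817807333888534589 / 7158289704126770665488384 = 83335.98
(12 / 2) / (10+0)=3 / 5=0.60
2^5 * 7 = 224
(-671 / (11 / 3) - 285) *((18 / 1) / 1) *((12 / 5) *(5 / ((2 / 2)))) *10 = -1010880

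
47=47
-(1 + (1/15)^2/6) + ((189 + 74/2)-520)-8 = -409051/1350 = -303.00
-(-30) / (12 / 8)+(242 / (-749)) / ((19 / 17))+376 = 5631362 / 14231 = 395.71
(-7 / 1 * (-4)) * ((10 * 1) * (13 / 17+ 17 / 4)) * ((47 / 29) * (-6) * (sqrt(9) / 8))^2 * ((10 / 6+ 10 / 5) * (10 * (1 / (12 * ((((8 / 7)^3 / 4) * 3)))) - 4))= -6526062738195 / 29280256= -222882.71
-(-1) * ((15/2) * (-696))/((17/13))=-67860/17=-3991.76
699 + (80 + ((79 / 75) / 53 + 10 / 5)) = 3104554 / 3975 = 781.02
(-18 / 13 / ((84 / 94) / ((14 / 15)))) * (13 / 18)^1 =-47 / 45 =-1.04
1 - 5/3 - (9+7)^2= -770/3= -256.67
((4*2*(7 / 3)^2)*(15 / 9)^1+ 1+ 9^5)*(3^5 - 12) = 122915870 / 9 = 13657318.89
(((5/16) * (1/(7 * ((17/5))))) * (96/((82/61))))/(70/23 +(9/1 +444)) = 105225/51175831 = 0.00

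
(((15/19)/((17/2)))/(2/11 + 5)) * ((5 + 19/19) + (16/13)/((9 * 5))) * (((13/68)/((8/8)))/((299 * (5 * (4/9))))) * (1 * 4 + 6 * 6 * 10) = 135751/11997835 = 0.01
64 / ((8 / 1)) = 8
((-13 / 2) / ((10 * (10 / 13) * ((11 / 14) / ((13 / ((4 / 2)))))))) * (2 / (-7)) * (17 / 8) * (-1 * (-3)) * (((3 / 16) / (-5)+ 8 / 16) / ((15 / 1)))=1381913 / 3520000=0.39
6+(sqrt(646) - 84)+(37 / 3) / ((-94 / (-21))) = -7073 / 94+sqrt(646) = -49.83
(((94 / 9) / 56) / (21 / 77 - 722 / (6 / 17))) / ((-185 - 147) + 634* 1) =-517 / 1712289264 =-0.00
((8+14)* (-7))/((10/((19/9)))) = -32.51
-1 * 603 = -603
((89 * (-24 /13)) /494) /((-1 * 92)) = 267 /73853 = 0.00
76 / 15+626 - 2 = 9436 / 15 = 629.07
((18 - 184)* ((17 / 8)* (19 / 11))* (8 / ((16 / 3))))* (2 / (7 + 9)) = -80427 / 704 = -114.24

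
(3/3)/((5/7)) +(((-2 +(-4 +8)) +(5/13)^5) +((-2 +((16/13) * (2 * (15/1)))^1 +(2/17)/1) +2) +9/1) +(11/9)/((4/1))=49.75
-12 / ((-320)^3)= 0.00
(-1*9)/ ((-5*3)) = 3/ 5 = 0.60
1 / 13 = 0.08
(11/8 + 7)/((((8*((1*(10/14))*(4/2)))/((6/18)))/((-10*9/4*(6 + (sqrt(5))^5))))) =-35175*sqrt(5)/256-4221/128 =-340.22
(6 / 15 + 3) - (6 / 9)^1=2.73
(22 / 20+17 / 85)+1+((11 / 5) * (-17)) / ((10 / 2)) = -259 / 50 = -5.18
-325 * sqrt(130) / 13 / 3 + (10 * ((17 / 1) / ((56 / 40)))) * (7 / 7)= 26.41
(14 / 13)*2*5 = 140 / 13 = 10.77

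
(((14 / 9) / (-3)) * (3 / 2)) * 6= -14 / 3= -4.67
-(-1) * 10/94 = 5/47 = 0.11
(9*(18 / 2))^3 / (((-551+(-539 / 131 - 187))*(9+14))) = -69618771 / 2235991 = -31.14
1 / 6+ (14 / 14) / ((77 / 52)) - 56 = -25483 / 462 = -55.16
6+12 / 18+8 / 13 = 284 / 39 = 7.28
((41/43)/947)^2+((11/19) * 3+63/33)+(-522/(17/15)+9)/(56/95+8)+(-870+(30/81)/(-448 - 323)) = -918.93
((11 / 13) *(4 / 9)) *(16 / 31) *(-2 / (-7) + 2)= 11264 / 25389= 0.44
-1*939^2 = -881721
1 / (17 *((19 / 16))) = 16 / 323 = 0.05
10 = 10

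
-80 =-80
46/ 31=1.48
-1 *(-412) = 412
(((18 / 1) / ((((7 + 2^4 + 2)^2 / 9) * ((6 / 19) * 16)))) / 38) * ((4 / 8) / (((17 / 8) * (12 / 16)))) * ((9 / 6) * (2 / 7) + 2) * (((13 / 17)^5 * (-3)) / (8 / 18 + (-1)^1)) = 0.00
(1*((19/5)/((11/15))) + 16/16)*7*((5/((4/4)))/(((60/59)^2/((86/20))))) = 17812277/19800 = 899.61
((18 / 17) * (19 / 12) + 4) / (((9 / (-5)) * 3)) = -965 / 918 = -1.05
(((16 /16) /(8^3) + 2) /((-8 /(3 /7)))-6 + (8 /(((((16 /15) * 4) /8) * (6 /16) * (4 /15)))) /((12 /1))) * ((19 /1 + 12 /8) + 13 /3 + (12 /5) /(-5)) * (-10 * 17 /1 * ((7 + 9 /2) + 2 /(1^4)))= -357296.69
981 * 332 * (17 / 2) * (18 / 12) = 4152573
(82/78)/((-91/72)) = -0.83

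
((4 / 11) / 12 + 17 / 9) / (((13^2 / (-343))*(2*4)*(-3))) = 32585 / 200772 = 0.16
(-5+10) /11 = 5 /11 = 0.45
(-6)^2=36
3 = 3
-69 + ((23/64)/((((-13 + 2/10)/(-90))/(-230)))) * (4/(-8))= 453813/2048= 221.59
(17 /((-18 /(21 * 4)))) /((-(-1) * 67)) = -238 /201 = -1.18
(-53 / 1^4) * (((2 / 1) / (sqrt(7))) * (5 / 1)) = -530 * sqrt(7) / 7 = -200.32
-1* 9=-9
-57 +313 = 256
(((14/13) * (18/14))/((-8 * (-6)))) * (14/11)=21/572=0.04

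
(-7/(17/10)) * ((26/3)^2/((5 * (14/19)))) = -12844/153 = -83.95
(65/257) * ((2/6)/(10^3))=13/154200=0.00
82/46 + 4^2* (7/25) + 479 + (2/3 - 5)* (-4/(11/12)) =3188886/6325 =504.17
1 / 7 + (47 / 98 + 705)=69151 / 98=705.62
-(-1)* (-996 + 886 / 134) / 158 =-66289 / 10586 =-6.26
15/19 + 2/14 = 124/133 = 0.93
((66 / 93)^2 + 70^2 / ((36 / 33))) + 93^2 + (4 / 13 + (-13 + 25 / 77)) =37888188454 / 2885883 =13128.80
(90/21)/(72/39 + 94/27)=1053/1309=0.80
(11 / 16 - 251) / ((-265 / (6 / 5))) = 2403 / 2120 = 1.13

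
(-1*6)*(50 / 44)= -75 / 11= -6.82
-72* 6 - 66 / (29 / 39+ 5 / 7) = -94977 / 199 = -477.27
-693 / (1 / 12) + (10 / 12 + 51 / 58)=-723343 / 87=-8314.29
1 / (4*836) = 1 / 3344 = 0.00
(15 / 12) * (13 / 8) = 2.03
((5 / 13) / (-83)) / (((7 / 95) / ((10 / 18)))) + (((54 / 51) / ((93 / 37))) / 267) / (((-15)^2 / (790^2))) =13841534183 / 3188325231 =4.34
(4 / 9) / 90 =0.00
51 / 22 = 2.32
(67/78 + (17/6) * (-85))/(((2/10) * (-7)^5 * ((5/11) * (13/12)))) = 8404/57967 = 0.14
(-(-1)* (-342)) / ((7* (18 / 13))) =-35.29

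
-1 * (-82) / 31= 82 / 31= 2.65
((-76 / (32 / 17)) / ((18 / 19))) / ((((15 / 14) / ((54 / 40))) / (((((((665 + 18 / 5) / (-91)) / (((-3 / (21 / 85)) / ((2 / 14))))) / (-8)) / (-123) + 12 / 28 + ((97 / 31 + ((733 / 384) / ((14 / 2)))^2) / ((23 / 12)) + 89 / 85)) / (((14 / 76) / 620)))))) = -2099171691705688169 / 3690645504000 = -568781.72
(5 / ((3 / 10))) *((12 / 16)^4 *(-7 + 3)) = -675 / 32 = -21.09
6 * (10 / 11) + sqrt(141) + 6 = 126 / 11 + sqrt(141) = 23.33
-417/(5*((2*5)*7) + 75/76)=-31692/26675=-1.19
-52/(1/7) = -364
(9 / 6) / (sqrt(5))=3*sqrt(5) / 10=0.67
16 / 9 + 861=7765 / 9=862.78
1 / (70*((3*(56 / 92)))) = 23 / 2940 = 0.01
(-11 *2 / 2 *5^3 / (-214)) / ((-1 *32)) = -1375 / 6848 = -0.20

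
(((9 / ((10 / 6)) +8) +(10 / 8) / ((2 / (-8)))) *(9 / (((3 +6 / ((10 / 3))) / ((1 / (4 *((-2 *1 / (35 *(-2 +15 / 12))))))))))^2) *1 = 10418625 / 32768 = 317.95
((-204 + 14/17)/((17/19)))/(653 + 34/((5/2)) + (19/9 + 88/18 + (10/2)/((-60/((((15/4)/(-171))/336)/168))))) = -0.34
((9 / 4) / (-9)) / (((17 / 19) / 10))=-95 / 34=-2.79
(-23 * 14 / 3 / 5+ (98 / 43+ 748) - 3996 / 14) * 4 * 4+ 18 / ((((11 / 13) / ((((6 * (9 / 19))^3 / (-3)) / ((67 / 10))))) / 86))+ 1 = 114246851516929 / 22823699745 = 5005.62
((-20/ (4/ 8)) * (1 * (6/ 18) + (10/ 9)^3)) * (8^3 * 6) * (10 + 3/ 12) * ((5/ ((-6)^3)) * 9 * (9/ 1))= 326163200/ 81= 4026706.17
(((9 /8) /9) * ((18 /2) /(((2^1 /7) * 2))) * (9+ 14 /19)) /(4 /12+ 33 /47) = 1643355 /88768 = 18.51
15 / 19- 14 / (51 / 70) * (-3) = 18875 / 323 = 58.44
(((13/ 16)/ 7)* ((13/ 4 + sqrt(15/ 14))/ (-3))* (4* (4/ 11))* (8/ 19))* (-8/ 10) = 208* sqrt(210)/ 153615 + 1352/ 21945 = 0.08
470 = 470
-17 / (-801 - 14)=17 / 815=0.02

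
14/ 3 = 4.67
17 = 17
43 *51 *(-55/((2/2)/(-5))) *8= 4824600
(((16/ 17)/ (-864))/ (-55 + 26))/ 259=1/ 6895098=0.00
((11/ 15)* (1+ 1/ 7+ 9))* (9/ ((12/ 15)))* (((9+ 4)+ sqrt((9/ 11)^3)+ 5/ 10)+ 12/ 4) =5751* sqrt(11)/ 308+ 77319/ 56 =1442.62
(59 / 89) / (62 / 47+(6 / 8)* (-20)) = -2773 / 57227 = -0.05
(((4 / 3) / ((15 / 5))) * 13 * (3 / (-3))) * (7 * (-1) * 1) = 40.44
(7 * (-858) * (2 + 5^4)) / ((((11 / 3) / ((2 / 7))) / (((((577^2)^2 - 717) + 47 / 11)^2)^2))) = -58952801587212770041238491718319762493411140991561716 / 1331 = -44292112387086979745483460000000000000000000000000.00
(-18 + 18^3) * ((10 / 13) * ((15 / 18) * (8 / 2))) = 193800 / 13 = 14907.69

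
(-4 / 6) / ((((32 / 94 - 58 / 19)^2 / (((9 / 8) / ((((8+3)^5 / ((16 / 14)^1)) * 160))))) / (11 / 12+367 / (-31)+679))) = -39637202545 / 13120530986216192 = -0.00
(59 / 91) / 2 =59 / 182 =0.32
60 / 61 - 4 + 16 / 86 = -7424 / 2623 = -2.83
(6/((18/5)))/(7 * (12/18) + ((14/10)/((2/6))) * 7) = 25/511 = 0.05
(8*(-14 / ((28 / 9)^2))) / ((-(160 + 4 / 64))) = 1296 / 17927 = 0.07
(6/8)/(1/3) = 9/4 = 2.25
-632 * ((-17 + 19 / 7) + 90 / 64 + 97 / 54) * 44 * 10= 582499390 / 189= 3082007.35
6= 6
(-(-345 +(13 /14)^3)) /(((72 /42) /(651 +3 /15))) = 384404581 /2940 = 130749.86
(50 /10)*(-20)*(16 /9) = -1600 /9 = -177.78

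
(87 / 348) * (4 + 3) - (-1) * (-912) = -3641 / 4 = -910.25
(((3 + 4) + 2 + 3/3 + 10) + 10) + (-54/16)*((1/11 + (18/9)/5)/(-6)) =26643/880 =30.28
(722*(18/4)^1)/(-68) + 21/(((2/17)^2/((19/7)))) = 69198/17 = 4070.47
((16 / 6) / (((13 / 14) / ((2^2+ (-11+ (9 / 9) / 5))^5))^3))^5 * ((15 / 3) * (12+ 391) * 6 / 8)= -286807795124522317387164775145787109916755852326647822000198592833687051894533818259629698608947187522132006549513614133941580541043146752 / 1688388059241853993495044287433126672937078183167614042758941650390625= -169870779146181103779380700000000000000000000000000000000000000000000.00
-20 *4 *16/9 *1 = -1280/9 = -142.22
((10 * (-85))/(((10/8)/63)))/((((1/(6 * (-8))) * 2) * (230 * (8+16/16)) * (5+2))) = 1632/23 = 70.96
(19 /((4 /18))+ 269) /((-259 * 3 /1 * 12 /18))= -709 /1036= -0.68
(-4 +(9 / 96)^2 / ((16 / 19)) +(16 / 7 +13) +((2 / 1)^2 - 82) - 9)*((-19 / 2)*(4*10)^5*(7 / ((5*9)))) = 103102585625 / 9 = 11455842847.22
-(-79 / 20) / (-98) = -0.04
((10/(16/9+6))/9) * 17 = 17/7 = 2.43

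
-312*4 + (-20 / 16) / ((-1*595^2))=-353458559 / 283220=-1248.00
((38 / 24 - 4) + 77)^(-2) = 144 / 801025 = 0.00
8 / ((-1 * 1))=-8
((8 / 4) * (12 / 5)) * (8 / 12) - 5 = -9 / 5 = -1.80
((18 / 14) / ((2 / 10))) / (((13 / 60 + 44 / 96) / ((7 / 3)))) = 200 / 9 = 22.22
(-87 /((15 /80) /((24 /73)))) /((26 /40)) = -222720 /949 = -234.69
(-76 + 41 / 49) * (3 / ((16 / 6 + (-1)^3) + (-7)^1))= 33147 / 784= 42.28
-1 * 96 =-96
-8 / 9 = -0.89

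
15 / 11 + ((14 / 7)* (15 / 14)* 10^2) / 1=16605 / 77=215.65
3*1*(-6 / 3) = -6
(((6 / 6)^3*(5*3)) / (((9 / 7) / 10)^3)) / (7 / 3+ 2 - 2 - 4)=-343000 / 81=-4234.57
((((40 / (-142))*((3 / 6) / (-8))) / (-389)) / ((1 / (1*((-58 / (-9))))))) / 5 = -29 / 497142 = -0.00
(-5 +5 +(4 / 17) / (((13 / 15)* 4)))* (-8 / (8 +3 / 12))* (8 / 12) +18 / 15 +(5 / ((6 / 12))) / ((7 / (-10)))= -3351394 / 255255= -13.13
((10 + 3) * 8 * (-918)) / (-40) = 11934 / 5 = 2386.80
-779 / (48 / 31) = -503.10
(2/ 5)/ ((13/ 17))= 34/ 65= 0.52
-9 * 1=-9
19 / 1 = 19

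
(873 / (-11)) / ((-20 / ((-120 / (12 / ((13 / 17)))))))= -11349 / 374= -30.34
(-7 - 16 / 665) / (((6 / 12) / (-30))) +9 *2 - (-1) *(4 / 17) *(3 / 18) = 2981012 / 6783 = 439.48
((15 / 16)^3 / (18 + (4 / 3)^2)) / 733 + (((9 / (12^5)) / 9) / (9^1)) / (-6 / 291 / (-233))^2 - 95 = -44387219553161 / 1168779829248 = -37.98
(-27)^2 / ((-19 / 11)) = -8019 / 19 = -422.05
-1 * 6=-6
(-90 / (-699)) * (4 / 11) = 120 / 2563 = 0.05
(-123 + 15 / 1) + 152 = 44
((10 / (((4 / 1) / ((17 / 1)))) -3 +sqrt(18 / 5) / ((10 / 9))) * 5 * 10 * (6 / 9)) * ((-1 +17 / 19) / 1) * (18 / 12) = -3950 / 19 -54 * sqrt(10) / 19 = -216.88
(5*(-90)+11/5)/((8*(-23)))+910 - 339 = 527559/920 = 573.43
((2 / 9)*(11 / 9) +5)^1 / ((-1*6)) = -427 / 486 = -0.88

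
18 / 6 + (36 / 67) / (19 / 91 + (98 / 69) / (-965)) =5.59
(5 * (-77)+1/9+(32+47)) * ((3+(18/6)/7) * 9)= -9438.86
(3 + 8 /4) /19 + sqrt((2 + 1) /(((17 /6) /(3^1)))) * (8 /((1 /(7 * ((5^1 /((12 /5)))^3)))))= 902.74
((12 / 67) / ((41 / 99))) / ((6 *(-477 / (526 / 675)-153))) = -11572 / 122837599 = -0.00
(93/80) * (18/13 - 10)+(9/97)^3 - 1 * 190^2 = -2142181297238/59323745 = -36110.01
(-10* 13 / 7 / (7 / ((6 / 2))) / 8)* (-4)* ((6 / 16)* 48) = 3510 / 49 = 71.63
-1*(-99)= 99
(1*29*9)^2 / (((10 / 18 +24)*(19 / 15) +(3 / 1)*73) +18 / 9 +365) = 110.39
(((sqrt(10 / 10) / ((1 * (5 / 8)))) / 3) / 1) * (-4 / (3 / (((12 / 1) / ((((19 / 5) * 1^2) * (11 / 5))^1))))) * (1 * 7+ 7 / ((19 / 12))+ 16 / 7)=-13.99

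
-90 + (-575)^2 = 330535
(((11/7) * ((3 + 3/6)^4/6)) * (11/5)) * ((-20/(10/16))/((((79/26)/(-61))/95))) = 1250651402/237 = 5277010.14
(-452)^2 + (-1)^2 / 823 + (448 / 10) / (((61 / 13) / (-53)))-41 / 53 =2711276276246 / 13303795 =203797.21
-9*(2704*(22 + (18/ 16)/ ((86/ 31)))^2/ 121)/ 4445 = -72284680845/ 3182321296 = -22.71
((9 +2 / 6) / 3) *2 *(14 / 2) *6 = 261.33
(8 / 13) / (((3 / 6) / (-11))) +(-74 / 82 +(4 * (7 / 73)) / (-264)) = -14.44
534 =534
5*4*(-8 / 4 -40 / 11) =-1240 / 11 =-112.73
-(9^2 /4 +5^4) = -2581 /4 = -645.25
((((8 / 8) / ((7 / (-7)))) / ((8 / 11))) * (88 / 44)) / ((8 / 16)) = -11 / 2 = -5.50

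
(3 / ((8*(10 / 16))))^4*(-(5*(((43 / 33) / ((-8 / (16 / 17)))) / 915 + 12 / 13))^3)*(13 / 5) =-233592615442913773528 / 7054943830542196875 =-33.11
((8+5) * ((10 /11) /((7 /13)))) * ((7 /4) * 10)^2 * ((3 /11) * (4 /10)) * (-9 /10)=-159705 /242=-659.94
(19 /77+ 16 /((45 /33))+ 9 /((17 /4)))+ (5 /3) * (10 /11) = 27869 /1785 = 15.61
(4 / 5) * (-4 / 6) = -8 / 15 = -0.53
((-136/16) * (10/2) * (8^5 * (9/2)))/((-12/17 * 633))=2959360/211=14025.40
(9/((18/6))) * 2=6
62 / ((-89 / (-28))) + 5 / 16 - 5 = 21101 / 1424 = 14.82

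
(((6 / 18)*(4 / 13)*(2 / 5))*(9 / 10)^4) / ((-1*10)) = -2187 / 812500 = -0.00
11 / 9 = 1.22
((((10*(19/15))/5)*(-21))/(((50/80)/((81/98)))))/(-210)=2052/6125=0.34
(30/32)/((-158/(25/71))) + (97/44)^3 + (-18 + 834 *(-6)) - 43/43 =-2394856427681/477797056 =-5012.29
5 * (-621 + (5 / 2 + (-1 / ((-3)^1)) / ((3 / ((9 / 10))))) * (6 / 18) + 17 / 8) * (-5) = 370805 / 24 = 15450.21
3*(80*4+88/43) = 41544/43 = 966.14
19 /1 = 19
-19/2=-9.50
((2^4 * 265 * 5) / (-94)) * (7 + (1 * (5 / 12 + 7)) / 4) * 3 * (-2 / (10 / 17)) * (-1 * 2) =-40736.70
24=24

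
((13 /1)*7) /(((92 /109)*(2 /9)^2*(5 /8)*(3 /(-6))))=-803439 /115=-6986.43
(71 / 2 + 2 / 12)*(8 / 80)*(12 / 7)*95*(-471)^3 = -424844593326 / 7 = -60692084760.86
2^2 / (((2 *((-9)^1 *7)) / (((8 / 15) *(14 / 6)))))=-16 / 405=-0.04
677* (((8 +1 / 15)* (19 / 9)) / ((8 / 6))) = 1556423 / 180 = 8646.79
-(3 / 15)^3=-1 / 125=-0.01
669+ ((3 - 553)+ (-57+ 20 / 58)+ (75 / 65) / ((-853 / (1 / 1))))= 20048477 / 321581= 62.34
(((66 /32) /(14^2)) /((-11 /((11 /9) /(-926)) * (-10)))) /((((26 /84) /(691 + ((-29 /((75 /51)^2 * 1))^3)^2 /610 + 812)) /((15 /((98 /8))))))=-13239752476726962937576023 /2402029743194580078125000000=-0.01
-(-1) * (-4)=-4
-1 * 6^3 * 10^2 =-21600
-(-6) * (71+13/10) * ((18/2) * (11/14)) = 214731/70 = 3067.59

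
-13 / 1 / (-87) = 13 / 87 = 0.15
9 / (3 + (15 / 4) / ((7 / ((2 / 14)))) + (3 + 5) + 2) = 1764 / 2563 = 0.69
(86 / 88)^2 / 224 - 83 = -35992263 / 433664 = -83.00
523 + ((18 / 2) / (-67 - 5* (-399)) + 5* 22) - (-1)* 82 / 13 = 16023725 / 25064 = 639.31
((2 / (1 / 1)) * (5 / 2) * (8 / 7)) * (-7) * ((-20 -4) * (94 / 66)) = 15040 / 11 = 1367.27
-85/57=-1.49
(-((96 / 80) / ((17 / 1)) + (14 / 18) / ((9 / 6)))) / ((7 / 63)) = -1352 / 255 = -5.30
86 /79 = 1.09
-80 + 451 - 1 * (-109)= 480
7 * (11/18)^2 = 847/324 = 2.61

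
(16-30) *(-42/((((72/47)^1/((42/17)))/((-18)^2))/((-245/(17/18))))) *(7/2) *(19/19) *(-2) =161240307480/289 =557924939.38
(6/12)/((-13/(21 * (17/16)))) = -357/416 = -0.86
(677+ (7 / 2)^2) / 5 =2757 / 20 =137.85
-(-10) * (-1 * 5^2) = -250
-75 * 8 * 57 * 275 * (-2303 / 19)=1139985000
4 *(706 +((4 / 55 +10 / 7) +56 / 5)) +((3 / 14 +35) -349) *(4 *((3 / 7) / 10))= 7602631 / 2695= 2821.01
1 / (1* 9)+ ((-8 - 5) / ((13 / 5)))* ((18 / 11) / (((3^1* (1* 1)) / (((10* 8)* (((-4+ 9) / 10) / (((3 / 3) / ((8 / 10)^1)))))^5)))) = -91512087.16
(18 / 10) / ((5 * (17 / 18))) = 162 / 425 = 0.38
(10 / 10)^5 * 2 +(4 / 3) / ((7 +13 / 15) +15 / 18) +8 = 10.15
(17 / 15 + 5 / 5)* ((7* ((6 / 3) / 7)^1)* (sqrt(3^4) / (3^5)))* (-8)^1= -512 / 405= -1.26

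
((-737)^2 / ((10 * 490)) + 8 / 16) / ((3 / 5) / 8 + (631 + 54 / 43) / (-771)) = -36177813414 / 242065145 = -149.45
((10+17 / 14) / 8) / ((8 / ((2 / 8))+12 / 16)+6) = 157 / 4340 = 0.04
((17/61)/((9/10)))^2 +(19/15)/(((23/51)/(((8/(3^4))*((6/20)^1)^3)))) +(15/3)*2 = 43774282091/4332639375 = 10.10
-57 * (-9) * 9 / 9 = 513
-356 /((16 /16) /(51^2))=-925956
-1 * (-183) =183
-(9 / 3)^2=-9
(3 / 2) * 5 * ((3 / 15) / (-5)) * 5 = -3 / 2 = -1.50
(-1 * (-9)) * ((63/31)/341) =567/10571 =0.05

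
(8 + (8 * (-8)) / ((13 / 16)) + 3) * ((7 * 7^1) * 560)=-24174640 / 13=-1859587.69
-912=-912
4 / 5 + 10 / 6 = 37 / 15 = 2.47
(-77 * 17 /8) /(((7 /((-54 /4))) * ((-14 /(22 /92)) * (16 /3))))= -166617 /164864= -1.01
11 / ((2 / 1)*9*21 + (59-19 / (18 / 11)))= 198 / 7657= 0.03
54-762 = -708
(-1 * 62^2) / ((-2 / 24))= 46128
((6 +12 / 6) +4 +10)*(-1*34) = -748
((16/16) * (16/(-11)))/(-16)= 1/11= 0.09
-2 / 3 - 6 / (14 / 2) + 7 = 115 / 21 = 5.48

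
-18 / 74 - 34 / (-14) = 566 / 259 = 2.19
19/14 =1.36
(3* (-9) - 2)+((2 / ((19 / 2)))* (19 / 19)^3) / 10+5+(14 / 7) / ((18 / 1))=-20407 / 855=-23.87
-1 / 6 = -0.17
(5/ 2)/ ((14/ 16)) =20/ 7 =2.86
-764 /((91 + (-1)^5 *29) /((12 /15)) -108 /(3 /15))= 1528 /925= 1.65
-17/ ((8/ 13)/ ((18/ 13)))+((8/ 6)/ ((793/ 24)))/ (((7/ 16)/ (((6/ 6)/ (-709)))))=-38.25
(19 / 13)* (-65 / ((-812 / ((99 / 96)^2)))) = 103455 / 831488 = 0.12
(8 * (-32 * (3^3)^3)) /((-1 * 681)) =1679616 /227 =7399.19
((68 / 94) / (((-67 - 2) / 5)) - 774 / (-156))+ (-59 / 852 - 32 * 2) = -236111159 / 3991052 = -59.16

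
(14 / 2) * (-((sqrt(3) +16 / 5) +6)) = -322 / 5- 7 * sqrt(3) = -76.52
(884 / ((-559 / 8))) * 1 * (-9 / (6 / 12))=9792 / 43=227.72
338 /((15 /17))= 5746 /15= 383.07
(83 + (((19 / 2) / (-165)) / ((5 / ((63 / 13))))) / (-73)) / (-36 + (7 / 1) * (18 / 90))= -43322249 / 18059470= -2.40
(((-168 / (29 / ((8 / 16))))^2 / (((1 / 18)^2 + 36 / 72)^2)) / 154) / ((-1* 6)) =-8817984 / 245789819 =-0.04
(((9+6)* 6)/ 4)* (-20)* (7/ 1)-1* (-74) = -3076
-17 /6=-2.83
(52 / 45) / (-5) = -52 / 225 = -0.23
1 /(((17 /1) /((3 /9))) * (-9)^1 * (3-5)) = 1 /918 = 0.00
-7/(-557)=7/557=0.01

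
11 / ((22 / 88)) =44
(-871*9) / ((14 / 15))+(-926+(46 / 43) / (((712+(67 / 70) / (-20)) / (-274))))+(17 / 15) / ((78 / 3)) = -545560102330892 / 58503243435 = -9325.30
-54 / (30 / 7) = -63 / 5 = -12.60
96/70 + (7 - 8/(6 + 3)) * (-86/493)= 0.31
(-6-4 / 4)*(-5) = 35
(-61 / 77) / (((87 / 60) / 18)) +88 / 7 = 6112 / 2233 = 2.74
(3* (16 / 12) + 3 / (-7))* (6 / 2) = 10.71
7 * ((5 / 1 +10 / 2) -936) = -6482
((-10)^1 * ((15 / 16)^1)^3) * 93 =-1569375 / 2048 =-766.30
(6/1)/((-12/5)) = -5/2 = -2.50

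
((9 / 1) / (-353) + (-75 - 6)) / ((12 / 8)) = -19068 / 353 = -54.02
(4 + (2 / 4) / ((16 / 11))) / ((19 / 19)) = 139 / 32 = 4.34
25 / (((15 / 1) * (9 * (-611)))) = -5 / 16497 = -0.00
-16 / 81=-0.20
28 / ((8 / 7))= 49 / 2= 24.50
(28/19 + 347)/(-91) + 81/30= -19527/17290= -1.13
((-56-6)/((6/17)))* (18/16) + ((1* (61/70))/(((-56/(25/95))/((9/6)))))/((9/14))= -1261699/6384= -197.63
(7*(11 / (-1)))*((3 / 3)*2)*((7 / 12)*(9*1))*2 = -1617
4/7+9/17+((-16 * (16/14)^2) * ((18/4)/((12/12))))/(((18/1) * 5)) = 233/4165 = 0.06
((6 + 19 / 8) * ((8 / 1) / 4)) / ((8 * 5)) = 67 / 160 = 0.42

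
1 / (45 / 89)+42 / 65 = 307 / 117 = 2.62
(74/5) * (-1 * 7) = -518/5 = -103.60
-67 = -67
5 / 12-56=-667 / 12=-55.58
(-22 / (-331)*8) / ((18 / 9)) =88 / 331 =0.27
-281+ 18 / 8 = -1115 / 4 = -278.75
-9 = -9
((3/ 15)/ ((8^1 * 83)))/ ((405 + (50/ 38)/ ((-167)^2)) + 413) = 529891/ 1439056865160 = 0.00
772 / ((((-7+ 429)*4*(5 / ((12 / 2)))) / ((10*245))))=283710 / 211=1344.60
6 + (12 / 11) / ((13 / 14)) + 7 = 14.17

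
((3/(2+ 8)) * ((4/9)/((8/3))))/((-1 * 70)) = -1/1400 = -0.00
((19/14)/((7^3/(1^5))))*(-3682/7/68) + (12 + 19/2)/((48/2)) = 1695167/1959216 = 0.87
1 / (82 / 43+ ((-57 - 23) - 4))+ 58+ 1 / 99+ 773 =290408843 / 349470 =831.00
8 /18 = 4 /9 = 0.44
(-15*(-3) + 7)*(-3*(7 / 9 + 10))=-5044 / 3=-1681.33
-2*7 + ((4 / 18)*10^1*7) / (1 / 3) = 98 / 3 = 32.67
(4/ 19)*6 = 24/ 19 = 1.26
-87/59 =-1.47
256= 256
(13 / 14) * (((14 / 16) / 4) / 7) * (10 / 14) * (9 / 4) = 585 / 12544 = 0.05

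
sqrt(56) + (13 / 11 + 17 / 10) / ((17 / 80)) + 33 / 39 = 2 * sqrt(14) + 35025 / 2431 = 21.89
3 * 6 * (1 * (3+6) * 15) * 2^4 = 38880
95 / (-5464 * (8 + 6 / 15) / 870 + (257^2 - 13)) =68875 / 47837852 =0.00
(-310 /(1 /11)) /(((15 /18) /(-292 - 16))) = 1260336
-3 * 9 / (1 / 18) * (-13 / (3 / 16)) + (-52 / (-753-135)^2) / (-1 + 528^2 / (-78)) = 308732519527081 / 9162289872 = 33696.00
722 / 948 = 361 / 474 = 0.76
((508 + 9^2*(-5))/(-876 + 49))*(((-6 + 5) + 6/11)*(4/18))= 1030/81873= 0.01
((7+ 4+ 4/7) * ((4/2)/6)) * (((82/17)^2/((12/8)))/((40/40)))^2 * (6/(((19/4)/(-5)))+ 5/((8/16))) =5425461120/1586899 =3418.91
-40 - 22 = -62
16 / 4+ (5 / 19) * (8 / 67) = 5132 / 1273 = 4.03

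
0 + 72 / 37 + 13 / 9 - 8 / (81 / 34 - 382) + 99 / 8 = 542805701 / 34384248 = 15.79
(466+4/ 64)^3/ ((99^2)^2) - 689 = -270679366331551/ 393460125696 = -687.95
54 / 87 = 18 / 29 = 0.62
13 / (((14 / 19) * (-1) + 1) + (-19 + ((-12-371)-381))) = -19 / 1144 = -0.02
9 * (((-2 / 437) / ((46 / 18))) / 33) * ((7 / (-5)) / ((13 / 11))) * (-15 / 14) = -0.00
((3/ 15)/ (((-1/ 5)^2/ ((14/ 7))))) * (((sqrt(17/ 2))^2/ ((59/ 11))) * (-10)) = -9350/ 59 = -158.47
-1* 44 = -44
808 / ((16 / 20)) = 1010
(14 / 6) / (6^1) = 7 / 18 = 0.39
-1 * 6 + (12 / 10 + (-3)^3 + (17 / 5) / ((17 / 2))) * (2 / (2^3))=-247 / 20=-12.35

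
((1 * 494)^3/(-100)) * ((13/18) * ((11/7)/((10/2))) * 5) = -2154898889/1575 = -1368189.77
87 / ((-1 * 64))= -1.36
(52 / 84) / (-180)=-13 / 3780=-0.00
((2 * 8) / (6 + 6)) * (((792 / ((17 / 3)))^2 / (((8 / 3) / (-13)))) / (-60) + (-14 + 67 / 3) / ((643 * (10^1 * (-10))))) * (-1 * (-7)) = 123872947093 / 8362215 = 14813.41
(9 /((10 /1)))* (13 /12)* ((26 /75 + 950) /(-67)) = -231647 /16750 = -13.83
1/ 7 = 0.14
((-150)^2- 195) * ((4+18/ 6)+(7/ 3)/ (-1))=104090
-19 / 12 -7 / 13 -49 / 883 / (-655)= -191431171 / 90224940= -2.12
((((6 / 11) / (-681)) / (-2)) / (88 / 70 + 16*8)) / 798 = 5 / 1287792792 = 0.00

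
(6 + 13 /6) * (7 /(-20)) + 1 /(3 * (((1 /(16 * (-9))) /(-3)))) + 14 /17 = 289609 /2040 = 141.97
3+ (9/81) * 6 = 11/3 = 3.67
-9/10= -0.90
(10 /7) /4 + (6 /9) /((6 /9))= 19 /14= 1.36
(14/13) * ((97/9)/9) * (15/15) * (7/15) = 9506/15795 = 0.60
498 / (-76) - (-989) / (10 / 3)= 27564 / 95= 290.15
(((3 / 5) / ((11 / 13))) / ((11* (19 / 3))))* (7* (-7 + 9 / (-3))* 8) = -13104 / 2299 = -5.70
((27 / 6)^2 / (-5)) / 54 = -3 / 40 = -0.08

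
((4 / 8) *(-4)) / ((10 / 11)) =-11 / 5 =-2.20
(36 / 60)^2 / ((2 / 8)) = 36 / 25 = 1.44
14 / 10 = 7 / 5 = 1.40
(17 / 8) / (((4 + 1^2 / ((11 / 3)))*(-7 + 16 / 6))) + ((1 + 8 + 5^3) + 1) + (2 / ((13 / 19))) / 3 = 1992245 / 14664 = 135.86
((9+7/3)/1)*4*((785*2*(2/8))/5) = 10676/3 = 3558.67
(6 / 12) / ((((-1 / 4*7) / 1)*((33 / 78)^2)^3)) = -617831552 / 12400927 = -49.82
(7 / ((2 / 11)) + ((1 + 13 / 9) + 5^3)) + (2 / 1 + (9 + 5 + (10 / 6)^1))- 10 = 3125 / 18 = 173.61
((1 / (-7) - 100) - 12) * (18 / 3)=-4710 / 7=-672.86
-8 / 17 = -0.47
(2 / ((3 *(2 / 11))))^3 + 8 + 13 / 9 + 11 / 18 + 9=3691 / 54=68.35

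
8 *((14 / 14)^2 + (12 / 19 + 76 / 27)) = 18248 / 513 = 35.57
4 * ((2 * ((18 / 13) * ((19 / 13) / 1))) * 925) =2530800 / 169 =14975.15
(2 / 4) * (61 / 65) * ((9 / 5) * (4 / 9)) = 122 / 325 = 0.38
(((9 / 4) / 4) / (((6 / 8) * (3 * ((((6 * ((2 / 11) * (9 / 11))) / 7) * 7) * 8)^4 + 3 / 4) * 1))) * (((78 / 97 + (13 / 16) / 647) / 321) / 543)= 0.00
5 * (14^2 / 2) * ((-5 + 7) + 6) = 3920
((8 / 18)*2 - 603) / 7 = -5419 / 63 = -86.02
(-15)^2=225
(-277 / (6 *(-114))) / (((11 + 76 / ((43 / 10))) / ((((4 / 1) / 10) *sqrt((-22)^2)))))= 131021 / 1054215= 0.12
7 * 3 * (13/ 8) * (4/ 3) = 91/ 2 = 45.50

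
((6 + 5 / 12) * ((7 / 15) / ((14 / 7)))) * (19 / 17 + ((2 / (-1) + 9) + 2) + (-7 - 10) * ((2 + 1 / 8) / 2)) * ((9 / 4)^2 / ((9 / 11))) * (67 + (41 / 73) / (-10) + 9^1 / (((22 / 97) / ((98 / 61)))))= -9619.36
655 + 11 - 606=60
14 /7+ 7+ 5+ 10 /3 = 52 /3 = 17.33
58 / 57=1.02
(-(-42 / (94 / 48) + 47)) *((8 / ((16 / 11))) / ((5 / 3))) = -39633 / 470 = -84.33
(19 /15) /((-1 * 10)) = -19 /150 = -0.13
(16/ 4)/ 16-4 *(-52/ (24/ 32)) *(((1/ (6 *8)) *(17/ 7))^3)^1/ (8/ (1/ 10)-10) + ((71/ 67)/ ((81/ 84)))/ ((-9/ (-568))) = 69.61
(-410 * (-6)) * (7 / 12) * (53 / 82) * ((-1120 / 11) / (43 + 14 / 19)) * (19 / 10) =-37500680 / 9141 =-4102.47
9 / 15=3 / 5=0.60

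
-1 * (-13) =13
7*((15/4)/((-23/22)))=-1155/46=-25.11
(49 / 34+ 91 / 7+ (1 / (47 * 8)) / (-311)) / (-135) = -0.11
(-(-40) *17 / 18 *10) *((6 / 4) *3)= 1700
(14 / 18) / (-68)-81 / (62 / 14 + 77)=-58499 / 58140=-1.01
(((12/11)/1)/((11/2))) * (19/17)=456/2057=0.22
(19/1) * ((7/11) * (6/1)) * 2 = 1596/11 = 145.09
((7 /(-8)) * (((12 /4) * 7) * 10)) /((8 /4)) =-735 /8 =-91.88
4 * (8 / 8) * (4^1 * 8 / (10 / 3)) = 38.40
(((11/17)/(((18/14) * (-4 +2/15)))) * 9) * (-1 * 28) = 16170/493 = 32.80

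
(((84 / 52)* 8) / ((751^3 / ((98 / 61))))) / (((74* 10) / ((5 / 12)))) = 343 / 12427813359091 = 0.00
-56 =-56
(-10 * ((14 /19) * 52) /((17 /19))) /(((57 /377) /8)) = -21956480 /969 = -22658.91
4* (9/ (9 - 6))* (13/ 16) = 39/ 4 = 9.75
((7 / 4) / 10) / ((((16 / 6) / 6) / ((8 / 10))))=63 / 200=0.32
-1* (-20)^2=-400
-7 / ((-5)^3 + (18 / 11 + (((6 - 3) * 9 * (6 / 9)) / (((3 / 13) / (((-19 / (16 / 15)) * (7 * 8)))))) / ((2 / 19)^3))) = 616 / 5870320301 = 0.00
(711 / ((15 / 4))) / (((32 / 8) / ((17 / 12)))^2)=22831 / 960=23.78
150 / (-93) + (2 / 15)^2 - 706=-4935476 / 6975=-707.60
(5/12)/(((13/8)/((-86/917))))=-860/35763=-0.02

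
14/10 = 7/5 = 1.40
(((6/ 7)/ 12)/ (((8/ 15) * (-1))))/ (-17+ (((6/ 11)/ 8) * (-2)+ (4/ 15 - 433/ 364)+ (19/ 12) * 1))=10725/ 1319392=0.01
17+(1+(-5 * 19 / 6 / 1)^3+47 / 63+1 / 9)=-5973113 / 1512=-3950.47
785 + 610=1395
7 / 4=1.75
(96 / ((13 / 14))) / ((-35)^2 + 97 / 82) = 110208 / 1307111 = 0.08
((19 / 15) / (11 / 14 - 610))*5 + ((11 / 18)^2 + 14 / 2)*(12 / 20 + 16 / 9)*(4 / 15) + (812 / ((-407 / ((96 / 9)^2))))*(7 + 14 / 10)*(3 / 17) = -356875464652919 / 1075496451975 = -331.82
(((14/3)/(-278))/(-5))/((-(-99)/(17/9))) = 119/1857735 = 0.00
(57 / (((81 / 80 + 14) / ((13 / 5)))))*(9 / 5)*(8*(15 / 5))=426.46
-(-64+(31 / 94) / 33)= 198497 / 3102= 63.99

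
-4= -4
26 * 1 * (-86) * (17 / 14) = -19006 / 7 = -2715.14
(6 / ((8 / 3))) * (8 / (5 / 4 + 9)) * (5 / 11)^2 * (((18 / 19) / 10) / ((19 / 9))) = 29160 / 1790921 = 0.02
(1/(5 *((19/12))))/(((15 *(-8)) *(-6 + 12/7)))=7/28500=0.00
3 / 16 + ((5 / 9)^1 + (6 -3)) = 539 / 144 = 3.74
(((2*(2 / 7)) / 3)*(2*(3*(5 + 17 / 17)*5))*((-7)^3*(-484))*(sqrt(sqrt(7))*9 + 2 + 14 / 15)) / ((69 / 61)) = 1018459904 / 69 + 1041606720*7^(1 / 4) / 23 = 88423465.74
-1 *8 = -8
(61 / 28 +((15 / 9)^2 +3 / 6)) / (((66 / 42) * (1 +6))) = 125 / 252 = 0.50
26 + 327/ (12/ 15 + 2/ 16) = 14042/ 37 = 379.51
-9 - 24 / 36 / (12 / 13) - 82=-1651 / 18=-91.72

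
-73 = -73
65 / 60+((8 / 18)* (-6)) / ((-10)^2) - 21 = -5983 / 300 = -19.94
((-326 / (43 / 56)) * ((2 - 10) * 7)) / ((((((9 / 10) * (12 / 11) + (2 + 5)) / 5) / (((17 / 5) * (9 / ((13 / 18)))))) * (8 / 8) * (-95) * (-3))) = 10323548928 / 4662619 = 2214.11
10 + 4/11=114/11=10.36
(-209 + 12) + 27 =-170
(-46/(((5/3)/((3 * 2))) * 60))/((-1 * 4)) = 69/100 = 0.69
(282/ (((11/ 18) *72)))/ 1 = 141/ 22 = 6.41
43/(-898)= -0.05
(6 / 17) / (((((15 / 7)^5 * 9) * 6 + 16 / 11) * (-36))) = -184877 / 46036441524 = -0.00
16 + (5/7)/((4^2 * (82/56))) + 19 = 35.03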